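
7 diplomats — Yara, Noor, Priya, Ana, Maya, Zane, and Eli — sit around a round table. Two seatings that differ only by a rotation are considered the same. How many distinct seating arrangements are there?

720

Fix one person's seat to break rotational symmetry; the remaining 6 people can be arranged in (6)! = 720 ways.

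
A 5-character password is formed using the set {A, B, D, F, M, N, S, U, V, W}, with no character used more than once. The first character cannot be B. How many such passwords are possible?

27216

The first character has 10−1 = 9 choices (anything except B).
The remaining 4 characters are filled from the other 9 symbols without repetition: 9 × 8 × 7 × 6 = 3024.
Total: 9 × 3024 = 27216.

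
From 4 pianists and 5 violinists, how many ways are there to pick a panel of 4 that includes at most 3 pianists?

125

Split by how many pianists are chosen (0 through 3).
Sum: C(4,0)·C(5,4) + C(4,1)·C(5,3) + C(4,2)·C(5,2) + C(4,3)·C(5,1) = 5 + 40 + 60 + 20 = 125.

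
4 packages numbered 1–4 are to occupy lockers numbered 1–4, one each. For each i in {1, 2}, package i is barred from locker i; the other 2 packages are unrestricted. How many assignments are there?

14

Let Aᵢ (for i ∈ {1, 2}) be the placements that put package i in its forbidden locker. Any j of these fix j positions, leaving (4−j)! ways to fill the rest, and there are C(2,j) ways to pick which j.
By inclusion–exclusion, the number of valid placements is Σ_{j=0}^{2} (−1)^j C(2,j)·(4−j)!.
Computing: 24 − 12 + 2 = 14.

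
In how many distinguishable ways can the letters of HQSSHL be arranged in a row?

180

The 6 letters of HQSSHL have repeats: H appearing twice and S appearing twice.
The number of distinct arrangements is 6!/(2!·2!) = 720/4 = 180.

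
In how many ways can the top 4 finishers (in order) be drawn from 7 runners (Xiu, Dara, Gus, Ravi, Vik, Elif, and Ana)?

There are 7 choices for 1st place, 6 for 2nd, and so on down to 4 for position 4.
That gives 7 × 6 × 5 × 4 = 840.

840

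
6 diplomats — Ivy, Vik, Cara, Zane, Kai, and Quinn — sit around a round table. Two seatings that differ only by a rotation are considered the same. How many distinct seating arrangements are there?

Around a circle, 6 distinct people have 6!/6 = (5)! = 120 rotationally distinct seatings.

120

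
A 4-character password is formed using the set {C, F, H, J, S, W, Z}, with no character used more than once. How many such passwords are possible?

840

This is a permutation of 4 out of 7: P(7,4) = 7!/3!.
That product is 7 × 6 × 5 × 4 = 840.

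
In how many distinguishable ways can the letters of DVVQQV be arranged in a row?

60

The 6 letters of DVVQQV have repeats: Q appearing twice and V appearing 3 times.
So there are 6! / (3!·2!) = 60 distinguishable arrangements.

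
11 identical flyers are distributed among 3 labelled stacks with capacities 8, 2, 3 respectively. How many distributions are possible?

By stars and bars, unrestricted non-negative solutions to x_1+…+x_3 = 11 number C(11+2,2) = 78.
Subtract solutions that violate a single cap (substitute x_i' = x_i − (cap_i+1)): x_1 ≥ 9 gives C(4,2) = 6; x_2 ≥ 3 gives C(10,2) = 45; x_3 ≥ 4 gives C(9,2) = 36. Together 87.
Add back pairs where two caps are both exceeded: 0 + 0 + 15 = 15.
By inclusion–exclusion the count is 78 − 87 + 15 = 6.

6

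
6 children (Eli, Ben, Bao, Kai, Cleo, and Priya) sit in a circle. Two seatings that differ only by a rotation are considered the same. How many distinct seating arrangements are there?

Fix one person's seat to break rotational symmetry; the remaining 5 people can be arranged in (5)! = 120 ways.

120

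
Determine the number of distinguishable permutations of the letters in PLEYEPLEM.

PLEYEPLEM has 9 letters with E appearing 3 times, L appearing twice, and P appearing twice.
Dividing 9! = 362880 by 3!·2!·2! = 24 for the repeated letters gives 15120.

15120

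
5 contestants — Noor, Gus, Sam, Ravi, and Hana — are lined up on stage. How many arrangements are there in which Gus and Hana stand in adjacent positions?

48

Glue Gus and Hana into one block (2 internal orders), leaving 4 units to arrange in a row.
That gives 2 × 4! = 2 × 24 = 48.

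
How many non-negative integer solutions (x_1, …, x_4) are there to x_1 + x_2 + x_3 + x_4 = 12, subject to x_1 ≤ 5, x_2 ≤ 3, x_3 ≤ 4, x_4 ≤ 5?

51

Without the upper bounds there are C(15,3) = 455 ways to split 12 among 4 variables.
Subtract solutions that violate a single cap (substitute x_i' = x_i − (cap_i+1)): x_1 ≥ 6 gives C(9,3) = 84; x_2 ≥ 4 gives C(11,3) = 165; x_3 ≥ 5 gives C(10,3) = 120; x_4 ≥ 6 gives C(9,3) = 84. Together 453.
Add back pairs where two caps are both exceeded: 10 + 4 + 1 + 20 + 10 + 4 = 49.
By inclusion–exclusion the count is 455 − 453 + 49 = 51.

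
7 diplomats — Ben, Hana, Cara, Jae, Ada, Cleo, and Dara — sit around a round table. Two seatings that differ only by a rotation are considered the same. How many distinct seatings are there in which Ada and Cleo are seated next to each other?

240

Treat {Ada, Cleo} as one unit (2 internal orders) and seat the resulting 6 units around the table: (5)! circular arrangements.
So 2 × (5)! = 2 × 120 = 240.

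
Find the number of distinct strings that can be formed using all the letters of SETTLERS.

Letter multiplicities in SETTLERS: E×2, L×1, R×1, S×2, T×2.
So there are 8! / (2!·2!·2!) = 5040 distinguishable arrangements.

5040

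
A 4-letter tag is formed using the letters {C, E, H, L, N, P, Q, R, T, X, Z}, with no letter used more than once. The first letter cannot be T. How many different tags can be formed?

7200

The first letter has 11−1 = 10 choices (anything except T).
The remaining 3 letters are filled from the other 10 symbols without repetition: 10 × 9 × 8 = 720.
Total: 10 × 720 = 7200.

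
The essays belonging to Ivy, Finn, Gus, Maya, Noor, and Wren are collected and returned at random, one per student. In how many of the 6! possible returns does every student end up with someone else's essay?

This is the derangement count D_6: permutations of 6 items with no fixed point.
By inclusion–exclusion this is Σ_{j=0}^{6} (−1)^j C(6,j)·(6−j)!.
Computing: 720 − 720 + 360 − 120 + 30 − 6 + 1 = 265.

265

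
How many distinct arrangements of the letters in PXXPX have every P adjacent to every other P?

4

Treat the 2 copies of P as a single block. The multiset to arrange is then {PP, X, X, X}, 4 items in all.
That gives (4)!/(3!) = 4 arrangements.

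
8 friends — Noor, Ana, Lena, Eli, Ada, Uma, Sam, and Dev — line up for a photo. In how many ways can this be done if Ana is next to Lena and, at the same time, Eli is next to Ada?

2880

Treat {Ana,Lena} as one block (2 orders) and {Eli,Ada} as another (2 orders).
That leaves 6 units to arrange: 2 × 2 × 6! = 4 × 720 = 2880.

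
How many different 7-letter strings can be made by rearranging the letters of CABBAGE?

The 7 letters of CABBAGE have repeats: A appearing twice and B appearing twice.
Dividing 7! = 5040 by 2!·2! = 4 for the repeated letters gives 1260.

1260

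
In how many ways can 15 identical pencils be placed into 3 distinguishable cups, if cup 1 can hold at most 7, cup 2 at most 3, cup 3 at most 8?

10

Without the upper bounds there are C(17,2) = 136 ways to split 15 among 3 cups.
Subtract solutions that violate a single cap (substitute x_i' = x_i − (cap_i+1)): x_1 ≥ 8 gives C(9,2) = 36; x_2 ≥ 4 gives C(13,2) = 78; x_3 ≥ 9 gives C(8,2) = 28. Together 142.
Add back pairs where two caps are both exceeded: 10 + 0 + 6 = 16.
By inclusion–exclusion the count is 136 − 142 + 16 = 10.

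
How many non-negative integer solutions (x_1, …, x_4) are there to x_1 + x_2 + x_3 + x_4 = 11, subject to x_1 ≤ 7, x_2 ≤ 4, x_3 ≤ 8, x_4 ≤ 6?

Ignoring the caps, the number of non-negative solutions to x_1+…+x_4 = 11 is C(14,3) = 364.
Subtract solutions that violate a single cap (substitute x_i' = x_i − (cap_i+1)): x_1 ≥ 8 gives C(6,3) = 20; x_2 ≥ 5 gives C(9,3) = 84; x_3 ≥ 9 gives C(5,3) = 10; x_4 ≥ 7 gives C(7,3) = 35. Together 149.
No two caps can be exceeded simultaneously, so the pair terms are all 0.
By inclusion–exclusion the count is 364 − 149 + 0 = 215.

215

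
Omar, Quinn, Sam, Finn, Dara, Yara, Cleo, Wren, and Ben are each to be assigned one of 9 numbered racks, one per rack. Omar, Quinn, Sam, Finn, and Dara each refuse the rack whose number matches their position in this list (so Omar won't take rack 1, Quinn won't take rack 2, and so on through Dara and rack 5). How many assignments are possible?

Let Aᵢ (for 1 ≤ i ≤ 5) be the placements that put person i in their forbidden rack. Any j of these fix j positions, leaving (9−j)! ways to fill the rest, and there are C(5,j) ways to pick which j.
By inclusion–exclusion, the number of valid placements is Σ_{j=0}^{5} (−1)^j C(5,j)·(9−j)!.
Computing: 362880 − 201600 + 50400 − 7200 + 600 − 24 = 205056.

205056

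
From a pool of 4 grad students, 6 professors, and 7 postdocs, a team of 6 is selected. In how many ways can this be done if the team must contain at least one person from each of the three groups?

9996

Unrestricted: C(17,6) = 12376 ways to pick any 6 of the 17.
Selections missing a whole group: no grad students → C(13,6) = 1716; no professors → C(11,6) = 462; no postdocs → C(10,6) = 210.
Add back selections omitting two groups (i.e. drawn from a single group): C(4,6) + C(6,6) + C(7,6) = 8.
By inclusion–exclusion: 12376 − 2388 + 8 = 9996.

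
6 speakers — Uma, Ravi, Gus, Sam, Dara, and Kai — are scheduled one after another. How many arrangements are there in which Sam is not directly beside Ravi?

There are 6! = 720 arrangements in all. If Sam and Ravi are adjacent, merging them into one block gives 2·(5)! = 240 arrangements.
Complementary counting: 720 − 240 = 480.

480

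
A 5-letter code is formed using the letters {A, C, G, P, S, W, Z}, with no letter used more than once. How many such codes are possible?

2520

Choose and order 5 of the 7 symbols: the first letter has 7 options, the next 6, and so on down to 3.
7 × 6 × 5 × 4 × 3 = 2520.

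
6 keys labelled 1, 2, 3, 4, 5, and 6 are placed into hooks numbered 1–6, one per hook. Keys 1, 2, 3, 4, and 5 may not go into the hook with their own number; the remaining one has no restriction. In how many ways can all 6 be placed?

Let Aᵢ (for 1 ≤ i ≤ 5) be the placements that put key i in its forbidden hook. Any j of these fix j positions, leaving (6−j)! ways to fill the rest, and there are C(5,j) ways to pick which j.
By inclusion–exclusion, the number of valid placements is Σ_{j=0}^{5} (−1)^j C(5,j)·(6−j)!.
Computing: 720 − 600 + 240 − 60 + 10 − 1 = 309.

309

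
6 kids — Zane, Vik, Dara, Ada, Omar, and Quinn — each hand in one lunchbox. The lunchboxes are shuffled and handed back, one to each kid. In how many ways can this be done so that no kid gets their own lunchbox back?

Let Aᵢ be the assignments in which kid i gets their own lunchbox. We want the size of the complement of A₁∪…∪A_6.
By inclusion–exclusion this is Σ_{j=0}^{6} (−1)^j C(6,j)·(6−j)!.
Computing: 720 − 720 + 360 − 120 + 30 − 6 + 1 = 265.

265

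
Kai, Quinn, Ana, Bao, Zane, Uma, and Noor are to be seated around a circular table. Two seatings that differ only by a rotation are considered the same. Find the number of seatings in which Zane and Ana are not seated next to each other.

480

All circular seatings of 7 people number (6)! = 720.
Seatings with Zane beside Ana: treat them as a block with 2 internal orders, giving 2 × (5)! = 240.
Subtracting, 720 − 240 = 480.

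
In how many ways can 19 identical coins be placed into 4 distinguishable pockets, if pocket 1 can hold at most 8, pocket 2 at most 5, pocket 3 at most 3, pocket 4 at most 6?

Ignoring the caps, the number of non-negative solutions to x_1+…+x_4 = 19 is C(22,3) = 1540.
Subtract solutions that violate a single cap (substitute x_i' = x_i − (cap_i+1)): x_1 ≥ 9 gives C(13,3) = 286; x_2 ≥ 6 gives C(16,3) = 560; x_3 ≥ 4 gives C(18,3) = 816; x_4 ≥ 7 gives C(15,3) = 455. Together 2117.
Add back pairs where two caps are both exceeded: 35 + 84 + 20 + 220 + 84 + 165 = 608.
Subtract triples: 1 + 0 + 0 + 10 = 11.
By inclusion–exclusion the count is 1540 − 2117 + 608 − 11 = 20.

20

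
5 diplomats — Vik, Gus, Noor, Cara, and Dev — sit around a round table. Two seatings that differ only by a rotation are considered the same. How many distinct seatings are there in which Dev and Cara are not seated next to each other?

12

All circular seatings of 5 people number (4)! = 24.
Those with Dev next to Cara: fuse the pair into one unit and seat 4 units around a circle — 2·(3)! = 12.
Subtracting, 24 − 12 = 12.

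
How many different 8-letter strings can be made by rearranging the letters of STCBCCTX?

STCBCCTX has 8 letters with C appearing 3 times and T appearing twice.
So there are 8! / (3!·2!) = 3360 distinguishable arrangements.

3360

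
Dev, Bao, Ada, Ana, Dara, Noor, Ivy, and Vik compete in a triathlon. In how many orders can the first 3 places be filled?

336

This is an ordered selection of 3 from 8: P(8,3).
That gives 8 × 7 × 6 = 336.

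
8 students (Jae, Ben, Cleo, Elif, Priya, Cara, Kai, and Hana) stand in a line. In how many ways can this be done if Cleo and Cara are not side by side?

Of the 8! = 40320 arrangements, those with Cleo and Cara adjacent number 2 × 7! = 10080 (treat the pair as a block with 2 internal orders).
So 40320 − 10080 = 30240 arrangements keep them apart.

30240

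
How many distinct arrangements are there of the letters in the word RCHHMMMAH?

Letter multiplicities in RCHHMMMAH: A×1, C×1, H×3, M×3, R×1.
The number of distinct arrangements is 9!/(3!·3!) = 362880/36 = 10080.

10080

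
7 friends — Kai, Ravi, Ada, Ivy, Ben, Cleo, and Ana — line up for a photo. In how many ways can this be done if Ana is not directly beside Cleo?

3600

There are 7! = 5040 arrangements in all. If Ana and Cleo are adjacent, merging them into one block gives 2·(6)! = 1440 arrangements.
So 5040 − 1440 = 3600 arrangements keep them apart.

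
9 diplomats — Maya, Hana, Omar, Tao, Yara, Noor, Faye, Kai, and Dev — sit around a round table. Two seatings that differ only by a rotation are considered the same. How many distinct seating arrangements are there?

Around a circle, 9 distinct people have 9!/9 = (8)! = 40320 rotationally distinct seatings.

40320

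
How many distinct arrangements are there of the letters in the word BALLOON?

1260

The 7 letters of BALLOON have repeats: L appearing twice and O appearing twice.
So there are 7! / (2!·2!) = 1260 distinguishable arrangements.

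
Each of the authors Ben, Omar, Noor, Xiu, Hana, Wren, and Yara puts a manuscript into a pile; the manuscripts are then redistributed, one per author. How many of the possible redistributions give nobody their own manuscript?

Let Aᵢ be the assignments in which author i gets their own manuscript. We want the size of the complement of A₁∪…∪A_7.
By inclusion–exclusion this is Σ_{j=0}^{7} (−1)^j C(7,j)·(7−j)!.
Computing: 5040 − 5040 + 2520 − 840 + 210 − 42 + 7 − 1 = 1854.

1854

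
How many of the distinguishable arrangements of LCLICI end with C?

30

Fix C in the last position and arrange the remaining 5 letters.
Those 5 letters have I appearing twice and L appearing twice, giving (5)!/(2!·2!) = 30.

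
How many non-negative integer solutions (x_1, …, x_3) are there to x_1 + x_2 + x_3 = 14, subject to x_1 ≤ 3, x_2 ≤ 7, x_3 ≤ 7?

10

By stars and bars, unrestricted non-negative solutions to x_1+…+x_3 = 14 number C(14+2,2) = 120.
Subtract solutions that violate a single cap (substitute x_i' = x_i − (cap_i+1)): x_1 ≥ 4 gives C(12,2) = 66; x_2 ≥ 8 gives C(8,2) = 28; x_3 ≥ 8 gives C(8,2) = 28. Together 122.
Add back pairs where two caps are both exceeded: 6 + 6 + 0 = 12.
By inclusion–exclusion the count is 120 − 122 + 12 = 10.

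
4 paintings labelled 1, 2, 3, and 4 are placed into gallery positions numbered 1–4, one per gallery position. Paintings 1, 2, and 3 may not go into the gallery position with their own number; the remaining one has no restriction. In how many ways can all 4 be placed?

Let Aᵢ (for i ∈ {1, 2, 3}) be the placements that put painting i in its forbidden gallery position. Any j of these fix j positions, leaving (4−j)! ways to fill the rest, and there are C(3,j) ways to pick which j.
By inclusion–exclusion, the number of valid placements is Σ_{j=0}^{3} (−1)^j C(3,j)·(4−j)!.
Computing: 24 − 18 + 6 − 1 = 11.

11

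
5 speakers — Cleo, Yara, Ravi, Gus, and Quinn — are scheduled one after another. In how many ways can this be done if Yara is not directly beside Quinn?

There are 5! = 120 arrangements in all. If Yara and Quinn are adjacent, merging them into one block gives 2·(4)! = 48 arrangements.
So 120 − 48 = 72 arrangements keep them apart.

72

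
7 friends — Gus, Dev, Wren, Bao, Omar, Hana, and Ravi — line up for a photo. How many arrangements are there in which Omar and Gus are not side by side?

There are 7! = 5040 arrangements in all. If Omar and Gus are adjacent, merging them into one block gives 2·(6)! = 1440 arrangements.
Complementary counting: 5040 − 1440 = 3600.

3600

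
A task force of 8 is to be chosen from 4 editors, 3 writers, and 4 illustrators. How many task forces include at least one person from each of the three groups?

Total 8-person selections from all 11: C(11,8) = 165.
Selections missing a whole group: no editors → C(7,8) = 0; no writers → C(8,8) = 1; no illustrators → C(7,8) = 0.
Add back selections omitting two groups (i.e. drawn from a single group): C(4,8) + C(3,8) + C(4,8) = 0.
By inclusion–exclusion: 165 − 1 + 0 = 164.

164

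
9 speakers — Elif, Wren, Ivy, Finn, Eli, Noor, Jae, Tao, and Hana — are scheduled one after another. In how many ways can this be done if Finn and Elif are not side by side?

There are 9! = 362880 arrangements in all. If Finn and Elif are adjacent, merging them into one block gives 2·(8)! = 80640 arrangements.
So 362880 − 80640 = 282240 arrangements keep them apart.

282240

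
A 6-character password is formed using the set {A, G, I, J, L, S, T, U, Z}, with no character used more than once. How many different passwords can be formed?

Choose and order 6 of the 9 symbols: the first character has 9 options, the next 8, and so on down to 4.
That product is 9 × 8 × 7 × 6 × 5 × 4 = 60480.

60480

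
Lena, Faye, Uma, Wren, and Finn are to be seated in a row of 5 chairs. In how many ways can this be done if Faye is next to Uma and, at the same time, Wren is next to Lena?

24

Treat {Faye,Uma} as one block (2 orders) and {Wren,Lena} as another (2 orders).
That leaves 3 units to arrange: 2 × 2 × 3! = 4 × 6 = 24.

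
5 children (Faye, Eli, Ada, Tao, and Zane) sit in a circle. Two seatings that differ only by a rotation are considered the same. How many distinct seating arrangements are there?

Seat Faye anywhere (absorbing the rotational symmetry), then permute the other 4: (4)! = 24.

24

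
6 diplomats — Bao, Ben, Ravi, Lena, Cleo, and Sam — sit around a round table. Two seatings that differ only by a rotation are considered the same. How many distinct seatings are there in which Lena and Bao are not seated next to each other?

All circular seatings of 6 people number (5)! = 120.
Seatings with Lena beside Bao: treat them as a block with 2 internal orders, giving 2 × (4)! = 48.
Subtracting, 120 − 48 = 72.

72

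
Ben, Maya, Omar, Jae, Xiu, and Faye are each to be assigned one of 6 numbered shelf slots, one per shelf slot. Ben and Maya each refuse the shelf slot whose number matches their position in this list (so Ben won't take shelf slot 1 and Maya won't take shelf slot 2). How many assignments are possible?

504

Let Aᵢ (for i ∈ {1, 2}) be the placements that put person i in their forbidden shelf slot. Any j of these fix j positions, leaving (6−j)! ways to fill the rest, and there are C(2,j) ways to pick which j.
By inclusion–exclusion, the number of valid placements is Σ_{j=0}^{2} (−1)^j C(2,j)·(6−j)!.
Computing: 720 − 240 + 24 = 504.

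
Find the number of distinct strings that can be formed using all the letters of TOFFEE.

TOFFEE has 6 letters with E appearing twice and F appearing twice.
So there are 6! / (2!·2!) = 180 distinguishable arrangements.

180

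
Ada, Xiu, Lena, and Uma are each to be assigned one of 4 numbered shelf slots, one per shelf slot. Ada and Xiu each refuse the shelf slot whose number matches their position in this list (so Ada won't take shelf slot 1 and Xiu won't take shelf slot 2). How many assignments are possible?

14

Let Aᵢ (for i ∈ {1, 2}) be the placements that put person i in their forbidden shelf slot. Any j of these fix j positions, leaving (4−j)! ways to fill the rest, and there are C(2,j) ways to pick which j.
By inclusion–exclusion, the number of valid placements is Σ_{j=0}^{2} (−1)^j C(2,j)·(4−j)!.
Computing: 24 − 12 + 2 = 14.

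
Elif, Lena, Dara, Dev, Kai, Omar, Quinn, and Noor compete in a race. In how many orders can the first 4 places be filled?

1680

This is an ordered selection of 4 from 8: P(8,4).
That gives 8 × 7 × 6 × 5 = 1680.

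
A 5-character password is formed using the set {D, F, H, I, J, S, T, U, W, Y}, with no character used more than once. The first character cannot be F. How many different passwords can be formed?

The first character has 10−1 = 9 choices (anything except F).
The remaining 4 characters are filled from the other 9 symbols without repetition: 9 × 8 × 7 × 6 = 3024.
Total: 9 × 3024 = 27216.

27216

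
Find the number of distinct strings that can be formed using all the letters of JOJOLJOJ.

280

The 8 letters of JOJOLJOJ have repeats: J appearing 4 times and O appearing 3 times.
Dividing 8! = 40320 by 4!·3! = 144 for the repeated letters gives 280.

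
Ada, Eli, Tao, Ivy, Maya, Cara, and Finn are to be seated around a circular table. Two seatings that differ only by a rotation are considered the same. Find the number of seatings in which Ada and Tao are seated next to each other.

Glue Ada and Tao into a block (2 internal orders). Seating 6 units around a circle gives (5)! arrangements.
So 2 × (5)! = 2 × 120 = 240.

240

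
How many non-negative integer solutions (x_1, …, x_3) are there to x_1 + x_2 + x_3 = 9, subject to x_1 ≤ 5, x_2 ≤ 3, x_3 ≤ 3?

6

Without the upper bounds there are C(11,2) = 55 ways to split 9 among 3 variables.
Subtract solutions that violate a single cap (substitute x_i' = x_i − (cap_i+1)): x_1 ≥ 6 gives C(5,2) = 10; x_2 ≥ 4 gives C(7,2) = 21; x_3 ≥ 4 gives C(7,2) = 21. Together 52.
Add back pairs where two caps are both exceeded: 0 + 0 + 3 = 3.
By inclusion–exclusion the count is 55 − 52 + 3 = 6.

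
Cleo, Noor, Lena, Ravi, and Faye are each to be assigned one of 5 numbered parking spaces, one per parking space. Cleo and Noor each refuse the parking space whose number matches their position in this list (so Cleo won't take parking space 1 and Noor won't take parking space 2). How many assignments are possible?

Let Aᵢ (for i ∈ {1, 2}) be the placements that put person i in their forbidden parking space. Any j of these fix j positions, leaving (5−j)! ways to fill the rest, and there are C(2,j) ways to pick which j.
By inclusion–exclusion, the number of valid placements is Σ_{j=0}^{2} (−1)^j C(2,j)·(5−j)!.
Computing: 120 − 48 + 6 = 78.

78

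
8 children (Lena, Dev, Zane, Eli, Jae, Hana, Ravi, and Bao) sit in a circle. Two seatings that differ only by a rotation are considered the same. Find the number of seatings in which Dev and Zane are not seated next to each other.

Without the restriction there are (7)! = 5040 seatings.
Those with Dev next to Zane: fuse the pair into one unit and seat 7 units around a circle — 2·(6)! = 1440.
Subtracting, 5040 − 1440 = 3600.

3600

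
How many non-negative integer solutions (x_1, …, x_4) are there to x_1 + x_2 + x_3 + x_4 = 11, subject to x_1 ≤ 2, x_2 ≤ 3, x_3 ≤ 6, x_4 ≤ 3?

By stars and bars, unrestricted non-negative solutions to x_1+…+x_4 = 11 number C(11+3,3) = 364.
Subtract solutions that violate a single cap (substitute x_i' = x_i − (cap_i+1)): x_1 ≥ 3 gives C(11,3) = 165; x_2 ≥ 4 gives C(10,3) = 120; x_3 ≥ 7 gives C(7,3) = 35; x_4 ≥ 4 gives C(10,3) = 120. Together 440.
Add back pairs where two caps are both exceeded: 35 + 4 + 35 + 1 + 20 + 1 = 96.
Subtract triples: 0 + 1 + 0 + 0 = 1.
By inclusion–exclusion the count is 364 − 440 + 96 − 1 = 19.

19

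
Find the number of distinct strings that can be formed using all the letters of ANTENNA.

420

Letter multiplicities in ANTENNA: A×2, E×1, N×3, T×1.
So there are 7! / (3!·2!) = 420 distinguishable arrangements.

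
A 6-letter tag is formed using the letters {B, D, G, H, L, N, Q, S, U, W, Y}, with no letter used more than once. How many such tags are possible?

332640

With no repetition, fill the 6 letters in order: 11 choices, then 10, down to 6.
11 × 10 × 9 × 8 × 7 × 6 = 332640.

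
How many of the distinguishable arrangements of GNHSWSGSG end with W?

1120

Fix W in the last position and arrange the remaining 8 letters.
Those 8 letters have G appearing 3 times and S appearing 3 times, giving (8)!/(3!·3!) = 1120.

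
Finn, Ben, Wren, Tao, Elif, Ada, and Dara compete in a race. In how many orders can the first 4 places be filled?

This is an ordered selection of 4 from 7: P(7,4).
That gives 7 × 6 × 5 × 4 = 840.

840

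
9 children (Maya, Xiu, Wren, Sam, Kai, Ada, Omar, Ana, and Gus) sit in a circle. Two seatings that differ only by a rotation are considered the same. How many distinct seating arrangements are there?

40320

Seat Maya anywhere (absorbing the rotational symmetry), then permute the other 8: (8)! = 40320.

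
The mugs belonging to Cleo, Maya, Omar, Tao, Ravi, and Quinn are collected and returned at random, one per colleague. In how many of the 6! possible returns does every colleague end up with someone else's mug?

Let Aᵢ be the assignments in which colleague i gets their own mug. We want the size of the complement of A₁∪…∪A_6.
By inclusion–exclusion this is Σ_{j=0}^{6} (−1)^j C(6,j)·(6−j)!.
Computing: 720 − 720 + 360 − 120 + 30 − 6 + 1 = 265.

265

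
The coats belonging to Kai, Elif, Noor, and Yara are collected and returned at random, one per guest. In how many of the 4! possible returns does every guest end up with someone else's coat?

Let Aᵢ be the assignments in which guest i gets their own coat. We want the size of the complement of A₁∪…∪A_4.
By inclusion–exclusion this is Σ_{j=0}^{4} (−1)^j C(4,j)·(4−j)!.
Computing: 24 − 24 + 12 − 4 + 1 = 9.

9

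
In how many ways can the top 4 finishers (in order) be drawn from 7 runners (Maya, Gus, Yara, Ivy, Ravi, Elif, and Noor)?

840

There are 7 choices for 1st place, 6 for 2nd, and so on down to 4 for position 4.
That gives 7 × 6 × 5 × 4 = 840.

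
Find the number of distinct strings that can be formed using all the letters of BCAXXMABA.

15120

Letter multiplicities in BCAXXMABA: A×3, B×2, C×1, M×1, X×2.
So there are 9! / (3!·2!·2!) = 15120 distinguishable arrangements.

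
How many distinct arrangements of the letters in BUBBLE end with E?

With the last slot taken by E, it remains to arrange the other 5 letters (BUBBL).
Those 5 letters have B appearing 3 times, giving (5)!/(3!) = 20.

20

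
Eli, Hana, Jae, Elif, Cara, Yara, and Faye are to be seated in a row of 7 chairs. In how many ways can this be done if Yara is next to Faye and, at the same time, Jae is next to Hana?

480

Treat {Yara,Faye} as one block (2 orders) and {Jae,Hana} as another (2 orders).
That leaves 5 units to arrange: 2 × 2 × 5! = 4 × 120 = 480.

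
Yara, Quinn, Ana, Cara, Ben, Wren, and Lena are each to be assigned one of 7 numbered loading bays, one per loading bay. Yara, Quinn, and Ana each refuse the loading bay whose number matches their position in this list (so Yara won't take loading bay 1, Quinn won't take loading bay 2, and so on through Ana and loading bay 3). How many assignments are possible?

3216

Let Aᵢ (for i ∈ {1, 2, 3}) be the placements that put person i in their forbidden loading bay. Any j of these fix j positions, leaving (7−j)! ways to fill the rest, and there are C(3,j) ways to pick which j.
By inclusion–exclusion, the number of valid placements is Σ_{j=0}^{3} (−1)^j C(3,j)·(7−j)!.
Computing: 5040 − 2160 + 360 − 24 = 3216.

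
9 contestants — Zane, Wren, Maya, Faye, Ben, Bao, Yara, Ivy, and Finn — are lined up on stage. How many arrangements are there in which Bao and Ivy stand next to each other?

Place the 7 others and the Bao-Ivy pair as 8 objects in a line; the pair has 2 internal arrangements.
So the count is 2·(8)! = 80640.

80640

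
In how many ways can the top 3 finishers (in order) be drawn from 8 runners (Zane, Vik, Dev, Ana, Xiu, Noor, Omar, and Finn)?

This is an ordered selection of 3 from 8: P(8,3).
That gives 8 × 7 × 6 = 336.

336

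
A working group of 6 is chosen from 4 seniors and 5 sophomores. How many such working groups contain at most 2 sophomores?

10

Split by how many sophomores are chosen (0 through 2).
Sum: C(5,0)·C(4,6) + C(5,1)·C(4,5) + C(5,2)·C(4,4) = 0 + 0 + 10 = 10.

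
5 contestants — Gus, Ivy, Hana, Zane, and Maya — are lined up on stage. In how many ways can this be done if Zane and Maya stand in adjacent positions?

Treat {Zane, Maya} as a single unit. There are 4 units to order, and the pair itself can be ordered 2 ways.
So the count is 2·(4)! = 48.

48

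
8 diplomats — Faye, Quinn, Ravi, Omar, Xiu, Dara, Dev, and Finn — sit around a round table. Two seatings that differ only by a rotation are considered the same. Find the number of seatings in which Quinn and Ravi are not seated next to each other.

3600

Without the restriction there are (7)! = 5040 seatings.
Seatings with Quinn beside Ravi: treat them as a block with 2 internal orders, giving 2 × (6)! = 1440.
Subtracting, 5040 − 1440 = 3600.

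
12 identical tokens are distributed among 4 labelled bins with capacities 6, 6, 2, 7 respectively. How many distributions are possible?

Ignoring the caps, the number of non-negative solutions to x_1+…+x_4 = 12 is C(15,3) = 455.
Subtract solutions that violate a single cap (substitute x_i' = x_i − (cap_i+1)): x_1 ≥ 7 gives C(8,3) = 56; x_2 ≥ 7 gives C(8,3) = 56; x_3 ≥ 3 gives C(12,3) = 220; x_4 ≥ 8 gives C(7,3) = 35. Together 367.
Add back pairs where two caps are both exceeded: 0 + 10 + 0 + 10 + 0 + 4 = 24.
By inclusion–exclusion the count is 455 − 367 + 24 = 112.

112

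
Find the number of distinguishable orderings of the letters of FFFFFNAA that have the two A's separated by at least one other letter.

There are 8!/(5!·2!) = 168 arrangements of FFFFFNAA in total.
If the two A's are adjacent, glue them into one block, leaving 7 items to arrange: (7)!/(5!) = 42 ways.
Subtracting, 168 − 42 = 126 arrangements keep the A's apart.

126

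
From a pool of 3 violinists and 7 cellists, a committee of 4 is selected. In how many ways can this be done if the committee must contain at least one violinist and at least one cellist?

175

Total 4-person selections from all 10: C(10,4) = 210.
Subtract selections that omit an entire group: no violinists → C(7,4) = 35; no cellists → C(3,4) = 0.
Both groups omitted at once is impossible, so 210 − 35 = 175.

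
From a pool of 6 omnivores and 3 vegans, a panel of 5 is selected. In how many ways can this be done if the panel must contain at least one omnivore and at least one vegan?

With no constraint there are C(9,5) = 126 possible selections.
Selections missing a whole group: no omnivores → C(3,5) = 0; no vegans → C(6,5) = 6.
Both groups omitted at once is impossible, so 126 − 6 = 120.

120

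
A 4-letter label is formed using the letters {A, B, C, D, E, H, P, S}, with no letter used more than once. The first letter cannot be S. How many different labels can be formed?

1470

The first letter has 8−1 = 7 choices (anything except S).
The remaining 3 letters are filled from the other 7 symbols without repetition: 7 × 6 × 5 = 210.
Total: 7 × 210 = 1470.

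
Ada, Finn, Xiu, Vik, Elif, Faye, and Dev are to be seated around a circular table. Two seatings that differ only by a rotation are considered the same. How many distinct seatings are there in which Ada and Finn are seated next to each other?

240

Treat {Ada, Finn} as one unit (2 internal orders) and seat the resulting 6 units around the table: (5)! circular arrangements.
So 2 × (5)! = 2 × 120 = 240.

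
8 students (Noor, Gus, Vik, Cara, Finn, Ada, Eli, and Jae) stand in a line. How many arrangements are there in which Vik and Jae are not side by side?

There are 8! = 40320 arrangements in all. If Vik and Jae are adjacent, merging them into one block gives 2·(7)! = 10080 arrangements.
Complementary counting: 40320 − 10080 = 30240.

30240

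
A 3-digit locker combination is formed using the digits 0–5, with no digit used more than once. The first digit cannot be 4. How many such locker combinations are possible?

The first digit has 6−1 = 5 choices (anything except 4).
The remaining 2 digits are filled from the other 5 symbols without repetition: 5 × 4 = 20.
Total: 5 × 20 = 100.

100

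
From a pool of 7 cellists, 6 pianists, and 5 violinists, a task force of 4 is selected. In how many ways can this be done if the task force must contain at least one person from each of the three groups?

Total 4-person selections from all 18: C(18,4) = 3060.
Subtract selections that omit an entire group: no cellists → C(11,4) = 330; no pianists → C(12,4) = 495; no violinists → C(13,4) = 715.
Add back selections omitting two groups (i.e. drawn from a single group): C(7,4) + C(6,4) + C(5,4) = 55.
By inclusion–exclusion: 3060 − 1540 + 55 = 1575.

1575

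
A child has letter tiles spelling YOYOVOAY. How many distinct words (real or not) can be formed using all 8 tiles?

1120

YOYOVOAY has 8 letters with O appearing 3 times and Y appearing 3 times.
Dividing 8! = 40320 by 3!·3! = 36 for the repeated letters gives 1120.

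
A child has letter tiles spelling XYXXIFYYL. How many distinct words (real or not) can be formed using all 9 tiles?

XYXXIFYYL has 9 letters with X appearing 3 times and Y appearing 3 times.
The number of distinct arrangements is 9!/(3!·3!) = 362880/36 = 10080.

10080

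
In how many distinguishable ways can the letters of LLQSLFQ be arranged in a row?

420

Letter multiplicities in LLQSLFQ: F×1, L×3, Q×2, S×1.
So there are 7! / (3!·2!) = 420 distinguishable arrangements.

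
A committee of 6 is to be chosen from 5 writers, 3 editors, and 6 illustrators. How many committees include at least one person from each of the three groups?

With no constraint there are C(14,6) = 3003 possible selections.
Subtract selections that omit an entire group: no writers → C(9,6) = 84; no editors → C(11,6) = 462; no illustrators → C(8,6) = 28.
Add back selections omitting two groups (i.e. drawn from a single group): C(5,6) + C(3,6) + C(6,6) = 1.
By inclusion–exclusion: 3003 − 574 + 1 = 2430.

2430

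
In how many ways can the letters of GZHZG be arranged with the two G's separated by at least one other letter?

There are 5!/(2!·2!) = 30 arrangements of GZHZG in total.
Arrangements with the G's together: treat GG as one letter, giving (4)!/(2!) = 12.
Subtracting, 30 − 12 = 18 arrangements keep the G's apart.

18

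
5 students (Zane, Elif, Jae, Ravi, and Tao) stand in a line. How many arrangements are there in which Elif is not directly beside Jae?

Of the 5! = 120 arrangements, those with Elif and Jae adjacent number 2 × 4! = 48 (treat the pair as a block with 2 internal orders).
So 120 − 48 = 72 arrangements keep them apart.

72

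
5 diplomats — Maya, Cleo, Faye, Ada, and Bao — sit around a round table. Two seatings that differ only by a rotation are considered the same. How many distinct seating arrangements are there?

24

Around a circle, 5 distinct people have 5!/5 = (4)! = 24 rotationally distinct seatings.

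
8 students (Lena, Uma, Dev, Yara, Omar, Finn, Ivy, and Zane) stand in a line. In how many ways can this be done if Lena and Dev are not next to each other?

Of the 8! = 40320 arrangements, those with Lena and Dev adjacent number 2 × 7! = 10080 (treat the pair as a block with 2 internal orders).
Complementary counting: 40320 − 10080 = 30240.

30240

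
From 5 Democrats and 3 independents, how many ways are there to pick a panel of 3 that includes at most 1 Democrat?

16

Split by how many Democrats are chosen (0 through 1).
Sum: C(5,0)·C(3,3) + C(5,1)·C(3,2) = 1 + 15 = 16.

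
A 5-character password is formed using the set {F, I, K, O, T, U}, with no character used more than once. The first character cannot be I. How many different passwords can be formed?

The first character has 6−1 = 5 choices (anything except I).
The remaining 4 characters are filled from the other 5 symbols without repetition: 5 × 4 × 3 × 2 = 120.
Total: 5 × 120 = 600.

600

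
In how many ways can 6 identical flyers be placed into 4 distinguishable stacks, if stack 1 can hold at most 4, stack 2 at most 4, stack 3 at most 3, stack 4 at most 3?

Without the upper bounds there are C(9,3) = 84 ways to split 6 among 4 stacks.
Subtract solutions that violate a single cap (substitute x_i' = x_i − (cap_i+1)): x_1 ≥ 5 gives C(4,3) = 4; x_2 ≥ 5 gives C(4,3) = 4; x_3 ≥ 4 gives C(5,3) = 10; x_4 ≥ 4 gives C(5,3) = 10. Together 28.
No two caps can be exceeded simultaneously, so the pair terms are all 0.
By inclusion–exclusion the count is 84 − 28 + 0 = 56.

56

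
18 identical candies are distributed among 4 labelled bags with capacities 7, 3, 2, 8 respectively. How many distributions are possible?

By stars and bars, unrestricted non-negative solutions to x_1+…+x_4 = 18 number C(18+3,3) = 1330.
Subtract solutions that violate a single cap (substitute x_i' = x_i − (cap_i+1)): x_1 ≥ 8 gives C(13,3) = 286; x_2 ≥ 4 gives C(17,3) = 680; x_3 ≥ 3 gives C(18,3) = 816; x_4 ≥ 9 gives C(12,3) = 220. Together 2002.
Add back pairs where two caps are both exceeded: 84 + 120 + 4 + 364 + 56 + 84 = 712.
Subtract triples: 20 + 0 + 0 + 10 = 30.
By inclusion–exclusion the count is 1330 − 2002 + 712 − 30 = 10.

10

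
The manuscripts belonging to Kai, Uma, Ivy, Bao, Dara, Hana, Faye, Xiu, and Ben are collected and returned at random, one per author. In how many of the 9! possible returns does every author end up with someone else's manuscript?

133496

Let Aᵢ be the assignments in which author i gets their own manuscript. We want the size of the complement of A₁∪…∪A_9.
By inclusion–exclusion this is Σ_{j=0}^{9} (−1)^j C(9,j)·(9−j)!.
Computing: 362880 − 362880 + 181440 − 60480 + 15120 − 3024 + 504 − 72 + 9 − 1 = 133496.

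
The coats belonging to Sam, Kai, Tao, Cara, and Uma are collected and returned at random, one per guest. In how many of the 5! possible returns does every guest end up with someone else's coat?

Count assignments avoiding every fixed point. For any j of the 5 guests fixed to their own coat, the other 5−j can be arranged in (5−j)! ways.
By inclusion–exclusion this is Σ_{j=0}^{5} (−1)^j C(5,j)·(5−j)!.
Computing: 120 − 120 + 60 − 20 + 5 − 1 = 44.

44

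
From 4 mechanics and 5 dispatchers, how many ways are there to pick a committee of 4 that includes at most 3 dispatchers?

121

Split by how many dispatchers are chosen (0 through 3).
Sum: C(5,0)·C(4,4) + C(5,1)·C(4,3) + C(5,2)·C(4,2) + C(5,3)·C(4,1) = 1 + 20 + 60 + 40 = 121.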